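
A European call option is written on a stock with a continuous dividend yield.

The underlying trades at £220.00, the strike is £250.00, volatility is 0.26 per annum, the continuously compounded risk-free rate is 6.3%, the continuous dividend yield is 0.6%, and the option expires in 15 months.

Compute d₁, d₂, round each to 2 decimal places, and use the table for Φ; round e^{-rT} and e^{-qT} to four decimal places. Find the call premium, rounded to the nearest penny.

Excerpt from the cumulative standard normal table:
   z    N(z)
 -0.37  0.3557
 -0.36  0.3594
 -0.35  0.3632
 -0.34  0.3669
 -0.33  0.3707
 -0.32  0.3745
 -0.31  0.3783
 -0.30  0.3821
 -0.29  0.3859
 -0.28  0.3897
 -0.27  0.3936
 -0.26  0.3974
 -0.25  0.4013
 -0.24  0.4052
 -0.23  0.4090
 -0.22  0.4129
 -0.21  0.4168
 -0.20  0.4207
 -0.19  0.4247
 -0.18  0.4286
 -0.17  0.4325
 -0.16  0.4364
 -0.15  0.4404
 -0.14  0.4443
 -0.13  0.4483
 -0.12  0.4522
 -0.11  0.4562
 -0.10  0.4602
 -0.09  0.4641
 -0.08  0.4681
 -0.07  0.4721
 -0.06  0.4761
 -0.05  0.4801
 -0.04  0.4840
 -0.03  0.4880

σ√T = 0.26·√1.25 = 0.2907
ln(S/K) + (r − q + σ²/2)T = ln(220/250) + (0.063 − 0.006 + 0.26²/2)·1.25 = -0.1278 + 0.1135 = -0.0143
d₁ = -0.0143 / 0.2907 = -0.0493 which rounds to -0.05
d₂ = d₁ − σ√T = -0.0493 − 0.2907 = -0.3400 which rounds to -0.34
e^(−qT) = e^(−0.006·1.25) = 0.9925;  e^(−rT) = e^(−0.063·1.25) = 0.9243
C = 220·0.9925·N(-0.05) − 250·0.9243·N(-0.34) = 220·0.9925·0.4801 − 250·0.9243·0.3669 = 104.8298 − 84.7814 = 20.0484

£20.05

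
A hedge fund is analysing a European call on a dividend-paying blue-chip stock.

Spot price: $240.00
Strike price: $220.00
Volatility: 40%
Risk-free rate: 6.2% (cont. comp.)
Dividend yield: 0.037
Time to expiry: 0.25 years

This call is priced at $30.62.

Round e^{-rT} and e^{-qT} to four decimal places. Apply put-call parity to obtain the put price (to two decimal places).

$9.44

e^(−qT) = e^(−0.037·0.25) = 0.9908;  e^(−rT) = e^(−0.062·0.25) = 0.9846
Put-call parity: C − P = S·e^(−qT) − K·e^(−rT) = 240·0.9908 − 220·0.9846 = 237.7920 − 216.6120 = 21.1800
P = C − (C − P) = 30.62 − (21.1800) = 9.4400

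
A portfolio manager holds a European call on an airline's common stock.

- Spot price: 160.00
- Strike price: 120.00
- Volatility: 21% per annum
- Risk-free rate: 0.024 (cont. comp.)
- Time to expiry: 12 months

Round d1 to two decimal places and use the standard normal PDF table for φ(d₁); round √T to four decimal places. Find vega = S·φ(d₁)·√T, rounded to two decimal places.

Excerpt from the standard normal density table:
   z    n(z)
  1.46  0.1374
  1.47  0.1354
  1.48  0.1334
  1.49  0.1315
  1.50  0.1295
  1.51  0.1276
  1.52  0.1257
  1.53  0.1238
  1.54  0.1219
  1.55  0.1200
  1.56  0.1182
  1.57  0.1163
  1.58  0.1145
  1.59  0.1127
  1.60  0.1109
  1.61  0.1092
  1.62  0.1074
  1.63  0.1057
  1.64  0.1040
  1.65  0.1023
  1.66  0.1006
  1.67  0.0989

18.03

T = 1;  σ√T = 0.2100
d₁ = [ln(160/120) + (0.024 + 0.21²/2)·1] / 0.2100 = [0.2877 + 0.0460] / 0.2100 = 1.5892 → 1.59
√T = √1 = 1.0000
φ(d₁) = φ(1.59) = 0.1127
vega = S·φ(d₁)·√T = 160·0.1127·1.0000 = 18.0320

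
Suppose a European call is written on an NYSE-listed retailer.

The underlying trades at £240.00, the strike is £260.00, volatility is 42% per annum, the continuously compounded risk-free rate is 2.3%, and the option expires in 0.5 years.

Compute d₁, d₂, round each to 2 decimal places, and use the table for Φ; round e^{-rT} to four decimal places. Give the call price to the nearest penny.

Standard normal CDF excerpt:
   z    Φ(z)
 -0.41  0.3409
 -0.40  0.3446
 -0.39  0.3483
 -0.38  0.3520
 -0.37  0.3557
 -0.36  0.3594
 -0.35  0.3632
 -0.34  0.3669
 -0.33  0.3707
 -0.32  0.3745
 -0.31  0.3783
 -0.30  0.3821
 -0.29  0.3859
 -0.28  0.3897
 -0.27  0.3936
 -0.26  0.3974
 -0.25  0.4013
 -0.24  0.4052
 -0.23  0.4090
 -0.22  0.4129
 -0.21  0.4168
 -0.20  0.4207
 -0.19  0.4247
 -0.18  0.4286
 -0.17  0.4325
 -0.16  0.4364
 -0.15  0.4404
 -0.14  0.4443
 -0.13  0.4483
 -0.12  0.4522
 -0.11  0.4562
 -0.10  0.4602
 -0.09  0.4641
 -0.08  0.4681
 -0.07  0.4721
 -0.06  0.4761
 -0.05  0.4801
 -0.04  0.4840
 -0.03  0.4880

σ√T = 0.42·√0.5 = 0.2970
ln(S/K) + (r + σ²/2)T = ln(240/260) + (0.023 + 0.42²/2)·0.5 = -0.0800 + 0.0556 = -0.0244
d₁ = -0.0244 / 0.2970 = -0.0823 which rounds to -0.08
d₂ = d₁ − σ√T = -0.0823 − 0.2970 = -0.3793 which rounds to -0.38
e^(−rT) = e^(−0.023·0.5) = 0.9886
N(d₁) = N(-0.08) = 0.4681;  N(d₂) = N(-0.38) = 0.3520
C = 240·0.4681 − 260·0.9886·0.3520 = 112.3440 − 90.4767 = 21.8673

£21.87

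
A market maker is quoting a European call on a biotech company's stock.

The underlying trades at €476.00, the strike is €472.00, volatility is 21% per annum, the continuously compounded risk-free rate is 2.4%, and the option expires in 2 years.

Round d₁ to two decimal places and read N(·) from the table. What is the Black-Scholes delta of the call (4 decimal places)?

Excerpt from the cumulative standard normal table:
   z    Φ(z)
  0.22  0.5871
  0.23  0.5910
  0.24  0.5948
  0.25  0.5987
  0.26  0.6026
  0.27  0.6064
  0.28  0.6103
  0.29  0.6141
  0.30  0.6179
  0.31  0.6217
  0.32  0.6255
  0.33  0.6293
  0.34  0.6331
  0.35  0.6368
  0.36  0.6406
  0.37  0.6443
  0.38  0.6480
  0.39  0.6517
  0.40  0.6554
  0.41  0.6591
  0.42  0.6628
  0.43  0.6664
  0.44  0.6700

0.6331

T = 2;  σ√T = 0.2970
d₁ = [ln(476/472) + (0.024 + ½·0.21²)·2] / (σ√T) = (0.0084 + 0.0921) / 0.2970 = 0.3385 which rounds to 0.34
N(d₁) = N(0.34) = 0.6331
Δ_call = N(d₁) = 0.6331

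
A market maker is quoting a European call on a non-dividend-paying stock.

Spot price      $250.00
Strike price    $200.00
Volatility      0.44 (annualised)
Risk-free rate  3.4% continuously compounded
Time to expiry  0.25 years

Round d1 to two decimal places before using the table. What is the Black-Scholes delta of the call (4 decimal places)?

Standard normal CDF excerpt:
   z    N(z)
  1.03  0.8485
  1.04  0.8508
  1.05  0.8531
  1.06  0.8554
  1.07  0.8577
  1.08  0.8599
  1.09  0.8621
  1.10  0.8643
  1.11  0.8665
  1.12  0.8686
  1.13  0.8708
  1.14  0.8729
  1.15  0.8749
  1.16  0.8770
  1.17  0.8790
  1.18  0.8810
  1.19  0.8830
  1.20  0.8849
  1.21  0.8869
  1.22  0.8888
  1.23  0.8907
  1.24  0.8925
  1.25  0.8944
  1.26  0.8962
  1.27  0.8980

0.8770

T = 0.25;  σ√T = 0.2200
d₁ = [ln(250/200) + (0.034 + 0.44²/2)·0.25] / 0.2200 = [0.2231 + 0.0327] / 0.2200 = 1.1629 ≈ 1.16
N(d₁) = N(1.16) = 0.8770
Δ_call = N(d₁) = 0.8770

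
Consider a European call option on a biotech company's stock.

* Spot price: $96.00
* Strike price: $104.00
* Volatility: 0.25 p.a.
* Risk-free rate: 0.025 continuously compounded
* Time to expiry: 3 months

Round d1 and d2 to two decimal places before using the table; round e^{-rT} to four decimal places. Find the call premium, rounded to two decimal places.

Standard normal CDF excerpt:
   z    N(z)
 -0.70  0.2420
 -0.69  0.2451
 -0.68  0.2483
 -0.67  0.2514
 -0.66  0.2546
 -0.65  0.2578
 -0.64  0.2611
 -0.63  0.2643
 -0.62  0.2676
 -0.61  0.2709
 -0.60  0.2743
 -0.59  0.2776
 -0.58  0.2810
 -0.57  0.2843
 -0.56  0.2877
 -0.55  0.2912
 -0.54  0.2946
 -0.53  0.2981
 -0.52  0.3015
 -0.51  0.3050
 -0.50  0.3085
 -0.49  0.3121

$1.97

T = 0.25;  σ√T = 0.1250
d₁ = [ln(96/104) + (0.025 + 0.25²/2)·0.25] / 0.1250 = [-0.0800 + 0.0141] / 0.1250 = -0.5278 → -0.53
d₂ = d₁ − σ√T = -0.5278 − 0.1250 = -0.6528 → -0.65
e^(−rT) = e^(−0.025·0.25) = 0.9938
N(d₁) = N(-0.53) = 0.2981;  N(d₂) = N(-0.65) = 0.2578
C = 96·0.2981 − 104·0.9938·0.2578 = 28.6176 − 26.6450 = 1.9726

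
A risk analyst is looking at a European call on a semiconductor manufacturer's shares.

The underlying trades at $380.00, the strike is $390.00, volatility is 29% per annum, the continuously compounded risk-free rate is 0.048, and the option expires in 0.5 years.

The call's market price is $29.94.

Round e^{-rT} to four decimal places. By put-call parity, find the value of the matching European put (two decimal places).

e^(−rT) = e^(−0.048·0.5) = 0.9763
Put-call parity: C − P = S − K·e^(−rT) = 380 − 390·0.9763 = 380 − 380.7570 = -0.7570
P = C − (C − P) = 29.94 − (-0.7570) = 30.6970

$30.70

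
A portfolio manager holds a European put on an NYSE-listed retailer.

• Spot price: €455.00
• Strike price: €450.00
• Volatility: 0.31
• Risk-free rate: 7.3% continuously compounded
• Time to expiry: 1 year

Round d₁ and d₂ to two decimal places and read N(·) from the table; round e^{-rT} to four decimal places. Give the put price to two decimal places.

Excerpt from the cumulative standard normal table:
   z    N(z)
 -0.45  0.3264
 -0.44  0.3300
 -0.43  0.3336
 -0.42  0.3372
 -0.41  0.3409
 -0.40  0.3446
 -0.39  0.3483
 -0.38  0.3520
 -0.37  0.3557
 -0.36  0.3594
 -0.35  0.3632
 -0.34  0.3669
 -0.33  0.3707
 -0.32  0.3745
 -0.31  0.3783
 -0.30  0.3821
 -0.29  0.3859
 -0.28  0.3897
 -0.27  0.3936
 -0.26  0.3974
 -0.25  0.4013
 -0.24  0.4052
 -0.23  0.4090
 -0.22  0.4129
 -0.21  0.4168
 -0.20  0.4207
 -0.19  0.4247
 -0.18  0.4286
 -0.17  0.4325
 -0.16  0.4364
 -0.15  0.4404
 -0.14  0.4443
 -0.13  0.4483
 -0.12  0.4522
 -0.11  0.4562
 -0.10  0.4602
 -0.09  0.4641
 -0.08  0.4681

σ√T = 0.31 × 1.0000 = 0.3100
d₁ = [ln(455/450) + (0.073 + ½·0.31²)·1] / (σ√T) = (0.0110 + 0.1210) / 0.3100 = 0.4261 ≈ 0.43
d₂ = 0.4261 − 0.3100 = 0.1161 ≈ 0.12
e^(−rT) = e^(−0.073·1) = 0.9296
P = 450·0.9296·N(-0.12) − 455·N(-0.43) = 450·0.9296·0.4522 − 455·0.3336 = 189.1643 − 151.7880 = 37.3763

€37.38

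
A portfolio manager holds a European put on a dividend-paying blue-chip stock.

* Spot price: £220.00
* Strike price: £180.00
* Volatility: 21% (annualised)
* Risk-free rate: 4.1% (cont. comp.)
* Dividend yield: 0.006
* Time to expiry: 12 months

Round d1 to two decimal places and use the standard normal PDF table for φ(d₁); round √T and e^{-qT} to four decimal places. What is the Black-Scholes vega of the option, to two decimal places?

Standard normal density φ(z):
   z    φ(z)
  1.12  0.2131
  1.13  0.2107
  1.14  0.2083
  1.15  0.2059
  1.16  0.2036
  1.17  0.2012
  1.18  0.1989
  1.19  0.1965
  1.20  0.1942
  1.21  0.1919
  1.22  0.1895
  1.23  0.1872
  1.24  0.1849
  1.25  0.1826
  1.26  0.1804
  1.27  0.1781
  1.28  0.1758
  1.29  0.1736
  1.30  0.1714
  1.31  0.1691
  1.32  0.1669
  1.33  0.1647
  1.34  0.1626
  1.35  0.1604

40.94

σ√T = 0.21·√1 = 0.2100
d₁ = [ln(220/180) + (0.041 − 0.006 + ½·0.21²)·1] / (σ√T) = (0.2007 + 0.0571) / 0.2100 = 1.2272 ⇒ 1.23
√T = √1 = 1.0000
φ(d₁) = φ(1.23) = 0.1872
e^(−qT) = e^(−0.006·1) = 0.9940
vega = S·e^(−qT)·φ(d₁)·√T = 220·0.9940·0.1872·1.0000 = 40.9369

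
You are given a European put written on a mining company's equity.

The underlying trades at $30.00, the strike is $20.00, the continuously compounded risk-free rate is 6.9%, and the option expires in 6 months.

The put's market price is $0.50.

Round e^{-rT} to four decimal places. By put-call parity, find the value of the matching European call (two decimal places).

$11.18

e^(−rT) = e^(−0.069·0.5) = 0.9661
Put-call parity: C − P = S − K·e^(−rT) = 30 − 20·0.9661 = 30 − 19.3220 = 10.6780
C = P + (C − P) = 0.50 + (10.6780) = 11.1780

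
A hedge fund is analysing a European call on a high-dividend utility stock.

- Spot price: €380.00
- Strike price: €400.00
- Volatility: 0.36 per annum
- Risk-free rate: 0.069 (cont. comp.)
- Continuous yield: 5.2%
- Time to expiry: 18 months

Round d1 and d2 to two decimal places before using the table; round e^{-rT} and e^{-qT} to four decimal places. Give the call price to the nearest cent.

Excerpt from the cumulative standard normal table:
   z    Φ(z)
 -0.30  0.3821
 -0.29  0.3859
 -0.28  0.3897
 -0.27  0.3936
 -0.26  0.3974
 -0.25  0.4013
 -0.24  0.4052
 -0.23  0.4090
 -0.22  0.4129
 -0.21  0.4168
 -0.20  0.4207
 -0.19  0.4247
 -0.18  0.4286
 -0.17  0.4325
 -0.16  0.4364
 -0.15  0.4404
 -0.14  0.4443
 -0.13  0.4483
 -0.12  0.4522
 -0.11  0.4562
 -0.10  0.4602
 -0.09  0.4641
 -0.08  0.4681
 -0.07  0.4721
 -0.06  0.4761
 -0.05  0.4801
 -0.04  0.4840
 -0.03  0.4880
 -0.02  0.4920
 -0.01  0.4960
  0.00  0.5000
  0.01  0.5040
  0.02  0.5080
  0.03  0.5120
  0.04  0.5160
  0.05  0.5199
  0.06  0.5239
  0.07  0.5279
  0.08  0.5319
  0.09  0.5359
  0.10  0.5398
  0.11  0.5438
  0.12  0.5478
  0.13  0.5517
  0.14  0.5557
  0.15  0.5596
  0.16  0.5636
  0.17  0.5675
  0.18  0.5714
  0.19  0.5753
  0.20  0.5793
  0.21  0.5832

€57.55

σ√T = 0.36·√1.5 = 0.4409
d₁ = [ln(380/400) + (0.069 − 0.052 + ½·0.36²)·1.5] / (σ√T) = (-0.0513 + 0.1227) / 0.4409 = 0.1620 ⇒ 0.16
d₂ = 0.1620 − 0.4409 = -0.2790 ⇒ -0.28
exp(−qT) = exp(−0.052·1.5) = 0.9250;  exp(−rT) = exp(−0.069·1.5) = 0.9017
C = 380·0.9250·N(0.16) − 400·0.9017·N(-0.28) = 380·0.9250·0.5636 − 400·0.9017·0.3897 = 198.1054 − 140.5570 = 57.5484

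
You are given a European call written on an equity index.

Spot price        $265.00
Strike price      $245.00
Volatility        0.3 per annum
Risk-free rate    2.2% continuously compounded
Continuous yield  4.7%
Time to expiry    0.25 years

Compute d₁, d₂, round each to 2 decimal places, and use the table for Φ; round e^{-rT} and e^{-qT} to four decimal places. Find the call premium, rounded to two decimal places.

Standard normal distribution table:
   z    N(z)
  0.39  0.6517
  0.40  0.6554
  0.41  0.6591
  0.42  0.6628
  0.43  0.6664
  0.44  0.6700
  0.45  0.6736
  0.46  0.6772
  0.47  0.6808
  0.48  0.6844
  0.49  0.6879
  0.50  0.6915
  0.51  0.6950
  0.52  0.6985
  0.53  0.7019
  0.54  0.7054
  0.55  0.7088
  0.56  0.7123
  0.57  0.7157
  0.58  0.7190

$25.96

σ√T = 0.3·√0.25 = 0.1500
d₁ = [ln(265/245) + (0.022 − 0.047 + 0.3²/2)·0.25] / 0.1500 = [0.0785 + 0.0050] / 0.1500 = 0.5565 → 0.56
d₂ = d₁ − σ√T = 0.5565 − 0.1500 = 0.4065 → 0.41
e^(−qT) = e^(−0.047·0.25) = 0.9883;  e^(−rT) = e^(−0.022·0.25) = 0.9945
N(d₁) = N(0.56) = 0.7123;  N(d₂) = N(0.41) = 0.6591
C = 265·0.9883·0.7123 − 245·0.9945·0.6591 = 186.5510 − 160.5914 = 25.9597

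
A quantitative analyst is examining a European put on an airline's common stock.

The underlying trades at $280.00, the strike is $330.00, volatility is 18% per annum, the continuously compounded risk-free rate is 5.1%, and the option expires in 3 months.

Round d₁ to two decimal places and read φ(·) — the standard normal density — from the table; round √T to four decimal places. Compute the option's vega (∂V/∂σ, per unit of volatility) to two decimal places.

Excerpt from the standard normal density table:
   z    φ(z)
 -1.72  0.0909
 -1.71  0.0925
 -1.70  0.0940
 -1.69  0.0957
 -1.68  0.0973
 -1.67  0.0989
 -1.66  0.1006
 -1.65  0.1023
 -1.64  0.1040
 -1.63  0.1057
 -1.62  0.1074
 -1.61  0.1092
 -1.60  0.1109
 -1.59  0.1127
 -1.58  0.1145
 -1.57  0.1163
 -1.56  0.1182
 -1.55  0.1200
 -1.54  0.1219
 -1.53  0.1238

σ√T = 0.18 × 0.5000 = 0.0900
ln(S/K) + (r + σ²/2)T = ln(280/330) + (0.051 + 0.18²/2)·0.25 = -0.1643 + 0.0168 = -0.1475
d₁ = -0.1475 / 0.0900 = -1.6389 ⇒ -1.64
√T = √0.25 = 0.5000
φ(d₁) = φ(-1.64) = 0.1040
vega = S·φ(d₁)·√T = 280·0.1040·0.5000 = 14.5600

14.56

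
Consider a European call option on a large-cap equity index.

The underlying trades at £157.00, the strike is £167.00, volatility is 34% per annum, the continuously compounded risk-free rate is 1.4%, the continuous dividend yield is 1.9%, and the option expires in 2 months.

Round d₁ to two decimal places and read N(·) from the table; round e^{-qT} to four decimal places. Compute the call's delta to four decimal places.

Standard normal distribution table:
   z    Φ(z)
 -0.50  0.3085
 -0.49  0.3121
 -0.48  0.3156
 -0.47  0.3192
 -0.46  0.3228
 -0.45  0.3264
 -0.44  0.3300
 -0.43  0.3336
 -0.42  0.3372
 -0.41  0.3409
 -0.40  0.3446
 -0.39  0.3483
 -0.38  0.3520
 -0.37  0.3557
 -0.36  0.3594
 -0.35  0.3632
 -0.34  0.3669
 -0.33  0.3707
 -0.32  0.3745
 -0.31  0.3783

0.3509

σ√T = 0.34·√0.1667 = 0.1388
ln(S/K) + (r − q + σ²/2)T = ln(157/167) + (0.014 − 0.019 + 0.34²/2)·0.1667 = -0.0617 + 0.0088 = -0.0529
d₁ = -0.0529 / 0.1388 = -0.3815 ⇒ -0.38
N(d₁) = N(-0.38) = 0.3520
Δ_call = exp(−qT)·N(d₁) = 0.9968·0.3520 = 0.3509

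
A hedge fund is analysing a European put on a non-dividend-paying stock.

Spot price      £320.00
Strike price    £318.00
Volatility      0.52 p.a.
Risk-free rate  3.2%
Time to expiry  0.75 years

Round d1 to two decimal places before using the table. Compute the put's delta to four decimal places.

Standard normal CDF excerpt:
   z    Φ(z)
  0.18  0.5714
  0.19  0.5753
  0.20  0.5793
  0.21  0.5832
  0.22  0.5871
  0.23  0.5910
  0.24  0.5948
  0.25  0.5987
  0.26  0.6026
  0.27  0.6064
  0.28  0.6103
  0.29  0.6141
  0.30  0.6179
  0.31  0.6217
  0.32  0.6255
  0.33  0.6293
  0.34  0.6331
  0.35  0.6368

T = 0.75;  σ√T = 0.4503
d₁ = [ln(320/318) + (0.032 + ½·0.52²)·0.75] / (σ√T) = (0.0063 + 0.1254) / 0.4503 = 0.2924 ≈ 0.29
N(d₁) = N(0.29) = 0.6141
Δ_put = N(d₁) − 1 = 0.6141 − 1 = -0.3859

-0.3859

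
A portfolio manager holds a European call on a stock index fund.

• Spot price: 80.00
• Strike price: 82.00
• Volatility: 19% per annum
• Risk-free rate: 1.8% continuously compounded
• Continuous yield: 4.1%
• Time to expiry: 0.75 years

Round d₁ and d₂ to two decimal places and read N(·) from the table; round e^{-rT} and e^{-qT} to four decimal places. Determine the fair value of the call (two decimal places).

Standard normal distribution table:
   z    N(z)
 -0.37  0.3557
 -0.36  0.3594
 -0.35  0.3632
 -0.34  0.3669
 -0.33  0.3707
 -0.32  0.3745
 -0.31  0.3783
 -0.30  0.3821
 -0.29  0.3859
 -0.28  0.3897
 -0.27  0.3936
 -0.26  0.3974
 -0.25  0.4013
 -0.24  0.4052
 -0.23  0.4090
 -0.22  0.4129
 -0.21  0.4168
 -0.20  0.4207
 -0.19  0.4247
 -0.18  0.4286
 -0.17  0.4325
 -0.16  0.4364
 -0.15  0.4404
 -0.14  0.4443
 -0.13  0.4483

σ√T = 0.19·√0.75 = 0.1645
d₁ = [ln(80/82) + (0.018 − 0.041 + ½·0.19²)·0.75] / (σ√T) = (-0.0247 − 0.0037) / 0.1645 = -0.1726 ≈ -0.17
d₂ = -0.1726 − 0.1645 = -0.3372 ≈ -0.34
exp(−qT) = exp(−0.041·0.75) = 0.9697;  exp(−rT) = exp(−0.018·0.75) = 0.9866
C = 80·0.9697·N(-0.17) − 82·0.9866·N(-0.34) = 80·0.9697·0.4325 − 82·0.9866·0.3669 = 33.5516 − 29.6827 = 3.8690

3.87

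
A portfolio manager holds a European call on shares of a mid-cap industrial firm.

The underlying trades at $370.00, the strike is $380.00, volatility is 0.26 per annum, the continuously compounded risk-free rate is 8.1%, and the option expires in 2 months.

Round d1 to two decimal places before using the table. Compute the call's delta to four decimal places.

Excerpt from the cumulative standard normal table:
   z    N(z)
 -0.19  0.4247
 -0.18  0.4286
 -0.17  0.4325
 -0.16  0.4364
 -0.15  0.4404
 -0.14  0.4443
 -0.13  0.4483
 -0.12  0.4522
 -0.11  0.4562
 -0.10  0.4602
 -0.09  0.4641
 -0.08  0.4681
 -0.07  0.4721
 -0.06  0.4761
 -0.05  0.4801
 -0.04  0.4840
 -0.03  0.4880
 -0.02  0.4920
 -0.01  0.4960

σ√T = 0.26·√0.1667 = 0.1061
d₁ = [ln(370/380) + (0.081 + ½·0.26²)·0.1667] / (σ√T) = (-0.0267 + 0.0191) / 0.1061 = -0.0710 → -0.07
N(d₁) = N(-0.07) = 0.4721
Δ_call = N(d₁) = 0.4721

0.4721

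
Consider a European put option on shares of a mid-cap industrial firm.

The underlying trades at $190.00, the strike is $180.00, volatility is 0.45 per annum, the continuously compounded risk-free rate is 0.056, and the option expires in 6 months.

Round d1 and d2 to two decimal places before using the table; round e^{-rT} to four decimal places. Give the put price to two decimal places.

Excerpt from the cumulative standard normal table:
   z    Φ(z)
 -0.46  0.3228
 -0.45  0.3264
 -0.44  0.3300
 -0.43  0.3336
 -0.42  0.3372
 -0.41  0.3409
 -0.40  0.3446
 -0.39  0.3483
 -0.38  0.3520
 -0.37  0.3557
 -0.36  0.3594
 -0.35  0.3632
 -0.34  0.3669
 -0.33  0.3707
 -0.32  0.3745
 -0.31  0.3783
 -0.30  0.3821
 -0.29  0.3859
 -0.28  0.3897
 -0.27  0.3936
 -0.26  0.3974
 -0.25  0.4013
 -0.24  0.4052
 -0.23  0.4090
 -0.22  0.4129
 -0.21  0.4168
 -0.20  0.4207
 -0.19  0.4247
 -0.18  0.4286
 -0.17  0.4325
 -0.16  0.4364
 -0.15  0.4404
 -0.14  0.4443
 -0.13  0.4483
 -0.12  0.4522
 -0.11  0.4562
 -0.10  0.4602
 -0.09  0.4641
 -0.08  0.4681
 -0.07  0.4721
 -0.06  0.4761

$16.48

T = 0.5;  σ√T = 0.3182
d₁ = [ln(190/180) + (0.056 + ½·0.45²)·0.5] / (σ√T) = (0.0541 + 0.0786) / 0.3182 = 0.4170 ≈ 0.42
d₂ = 0.4170 − 0.3182 = 0.0988 ≈ 0.10
e^(−rT) = e^(−0.056·0.5) = 0.9724
N(−d₂) = N(-0.10) = 0.4602;  N(−d₁) = N(-0.42) = 0.3372
P = 180·0.9724·0.4602 − 190·0.3372 = 80.5497 − 64.0680 = 16.4817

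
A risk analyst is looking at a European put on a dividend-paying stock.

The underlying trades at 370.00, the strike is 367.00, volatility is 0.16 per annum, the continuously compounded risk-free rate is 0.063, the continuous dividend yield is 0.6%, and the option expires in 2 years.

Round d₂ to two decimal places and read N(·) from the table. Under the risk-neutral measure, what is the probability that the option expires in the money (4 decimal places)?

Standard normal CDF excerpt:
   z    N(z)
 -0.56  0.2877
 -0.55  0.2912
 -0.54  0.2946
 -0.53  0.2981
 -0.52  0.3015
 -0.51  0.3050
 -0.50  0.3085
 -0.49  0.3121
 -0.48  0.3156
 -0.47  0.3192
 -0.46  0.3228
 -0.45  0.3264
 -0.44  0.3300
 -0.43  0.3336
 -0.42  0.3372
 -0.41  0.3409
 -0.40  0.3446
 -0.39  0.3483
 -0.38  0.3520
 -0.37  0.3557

0.3336

σ√T = 0.16 × 1.4142 = 0.2263
d₁ = [ln(370/367) + (0.063 − 0.006 + 0.16²/2)·2] / 0.2263 = [0.0081 + 0.1396] / 0.2263 = 0.6529 ≈ 0.65
d₂ = d₁ − σ√T = 0.6529 − 0.2263 = 0.4267 ≈ 0.43
Pr(exercise) under Q = N(−d₂) = N(-0.43) = 0.3336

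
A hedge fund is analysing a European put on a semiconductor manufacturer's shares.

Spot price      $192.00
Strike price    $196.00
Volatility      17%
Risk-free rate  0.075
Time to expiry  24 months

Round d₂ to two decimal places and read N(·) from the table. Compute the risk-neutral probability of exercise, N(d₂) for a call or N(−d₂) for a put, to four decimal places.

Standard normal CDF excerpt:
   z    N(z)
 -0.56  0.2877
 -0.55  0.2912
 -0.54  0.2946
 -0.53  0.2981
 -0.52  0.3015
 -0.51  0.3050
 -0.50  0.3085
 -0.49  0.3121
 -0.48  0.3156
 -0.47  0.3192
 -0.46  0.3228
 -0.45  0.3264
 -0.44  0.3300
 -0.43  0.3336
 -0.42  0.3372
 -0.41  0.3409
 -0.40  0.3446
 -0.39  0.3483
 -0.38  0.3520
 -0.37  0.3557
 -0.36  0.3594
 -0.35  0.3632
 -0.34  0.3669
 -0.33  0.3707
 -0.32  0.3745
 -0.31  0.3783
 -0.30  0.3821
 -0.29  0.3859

T = 2;  σ√T = 0.2404
ln(S/K) + (r + σ²/2)T = ln(192/196) + (0.075 + 0.17²/2)·2 = -0.0206 + 0.1789 = 0.1583
d₁ = 0.1583 / 0.2404 = 0.6584 ⇒ 0.66
d₂ = d₁ − σ√T = 0.6584 − 0.2404 = 0.4179 ⇒ 0.42
Pr(exercise) under Q = N(−d₂) = N(-0.42) = 0.3372

0.3372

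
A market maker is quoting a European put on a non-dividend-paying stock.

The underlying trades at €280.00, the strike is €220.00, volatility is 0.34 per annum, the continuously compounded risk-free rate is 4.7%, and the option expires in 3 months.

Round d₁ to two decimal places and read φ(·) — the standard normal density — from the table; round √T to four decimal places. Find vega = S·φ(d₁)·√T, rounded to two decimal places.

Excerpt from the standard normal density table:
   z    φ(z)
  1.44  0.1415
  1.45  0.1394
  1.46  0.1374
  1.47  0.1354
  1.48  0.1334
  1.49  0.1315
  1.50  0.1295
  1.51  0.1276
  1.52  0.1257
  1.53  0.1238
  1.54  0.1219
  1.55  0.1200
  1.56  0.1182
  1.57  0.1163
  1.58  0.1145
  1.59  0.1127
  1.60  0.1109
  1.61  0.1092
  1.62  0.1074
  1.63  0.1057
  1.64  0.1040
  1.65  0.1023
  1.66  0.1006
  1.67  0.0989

16.28

σ√T = 0.34·√0.25 = 0.1700
d₁ = [ln(280/220) + (0.047 + 0.34²/2)·0.25] / 0.1700 = [0.2412 + 0.0262] / 0.1700 = 1.5727 ≈ 1.57
√T = √0.25 = 0.5000
φ(d₁) = φ(1.57) = 0.1163
vega = S·φ(d₁)·√T = 280·0.1163·0.5000 = 16.2820
(Call and put vega coincide under Black-Scholes.)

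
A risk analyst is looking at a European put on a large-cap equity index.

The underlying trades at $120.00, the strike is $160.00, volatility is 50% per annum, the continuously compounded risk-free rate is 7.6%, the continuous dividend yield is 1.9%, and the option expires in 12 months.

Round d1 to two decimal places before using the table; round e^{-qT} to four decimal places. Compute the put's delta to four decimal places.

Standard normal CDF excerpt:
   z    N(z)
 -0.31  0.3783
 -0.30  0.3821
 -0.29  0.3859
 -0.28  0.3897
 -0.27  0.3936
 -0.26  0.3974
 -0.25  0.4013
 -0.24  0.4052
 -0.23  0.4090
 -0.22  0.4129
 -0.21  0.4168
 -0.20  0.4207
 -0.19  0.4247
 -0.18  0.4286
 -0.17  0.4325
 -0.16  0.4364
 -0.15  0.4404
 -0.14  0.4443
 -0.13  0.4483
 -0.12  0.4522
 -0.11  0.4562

-0.5722

σ√T = 0.5·√1 = 0.5000
d₁ = [ln(120/160) + (0.076 − 0.019 + ½·0.5²)·1] / (σ√T) = (-0.2877 + 0.1820) / 0.5000 = -0.2114 which rounds to -0.21
N(d₁) = N(-0.21) = 0.4168
Δ_put = exp(−qT)·(N(d₁) − 1) = 0.9812·(0.4168 − 1) = -0.5722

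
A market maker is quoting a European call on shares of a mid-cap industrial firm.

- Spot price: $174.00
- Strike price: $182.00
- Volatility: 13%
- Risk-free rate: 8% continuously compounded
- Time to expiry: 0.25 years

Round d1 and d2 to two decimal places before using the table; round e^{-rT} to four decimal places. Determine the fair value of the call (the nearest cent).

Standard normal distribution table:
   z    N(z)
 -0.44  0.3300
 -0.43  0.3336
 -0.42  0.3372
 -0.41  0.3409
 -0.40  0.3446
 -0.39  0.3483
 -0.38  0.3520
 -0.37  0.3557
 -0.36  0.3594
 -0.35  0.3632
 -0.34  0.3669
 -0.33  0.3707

T = 0.25;  σ√T = 0.0650
ln(S/K) + (r + σ²/2)T = ln(174/182) + (0.08 + 0.13²/2)·0.25 = -0.0450 + 0.0221 = -0.0228
d₁ = -0.0228 / 0.0650 = -0.3514 ≈ -0.35
d₂ = d₁ − σ√T = -0.3514 − 0.0650 = -0.4164 ≈ -0.42
e^(−rT) = e^(−0.08·0.25) = 0.9802
N(d₁) = N(-0.35) = 0.3632;  N(d₂) = N(-0.42) = 0.3372
C = 174·0.3632 − 182·0.9802·0.3372 = 63.1968 − 60.1553 = 3.0415

$3.04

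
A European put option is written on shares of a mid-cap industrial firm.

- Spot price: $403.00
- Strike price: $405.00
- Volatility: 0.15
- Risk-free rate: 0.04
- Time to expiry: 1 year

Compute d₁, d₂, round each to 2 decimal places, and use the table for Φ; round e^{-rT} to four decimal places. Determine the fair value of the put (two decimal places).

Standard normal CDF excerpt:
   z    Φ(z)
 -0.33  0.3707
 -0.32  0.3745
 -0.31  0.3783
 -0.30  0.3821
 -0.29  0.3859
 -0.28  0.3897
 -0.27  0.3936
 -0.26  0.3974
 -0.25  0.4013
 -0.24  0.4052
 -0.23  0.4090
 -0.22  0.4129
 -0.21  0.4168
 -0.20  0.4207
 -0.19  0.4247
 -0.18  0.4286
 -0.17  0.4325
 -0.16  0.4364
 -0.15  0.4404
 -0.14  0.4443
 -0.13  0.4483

$17.36

σ√T = 0.15·√1 = 0.1500
d₁ = [ln(403/405) + (0.04 + 0.15²/2)·1] / 0.1500 = [-0.0050 + 0.0513] / 0.1500 = 0.3087 ≈ 0.31
d₂ = d₁ − σ√T = 0.3087 − 0.1500 = 0.1587 ≈ 0.16
exp(−rT) = exp(−0.04·1) = 0.9608
N(−d₂) = N(-0.16) = 0.4364;  N(−d₁) = N(-0.31) = 0.3783
P = 405·0.9608·0.4364 − 403·0.3783 = 169.8137 − 152.4549 = 17.3588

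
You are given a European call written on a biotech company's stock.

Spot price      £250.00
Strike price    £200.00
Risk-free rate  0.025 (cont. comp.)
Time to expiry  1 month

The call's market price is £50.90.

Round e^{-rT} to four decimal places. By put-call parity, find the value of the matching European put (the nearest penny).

e^(−rT) = e^(−0.025·0.08333) = 0.9979
Put-call parity: C − P = S − K·e^(−rT) = 250 − 200·0.9979 = 250 − 199.5800 = 50.4200
P = C − (C − P) = 50.90 − (50.4200) = 0.4800

£0.48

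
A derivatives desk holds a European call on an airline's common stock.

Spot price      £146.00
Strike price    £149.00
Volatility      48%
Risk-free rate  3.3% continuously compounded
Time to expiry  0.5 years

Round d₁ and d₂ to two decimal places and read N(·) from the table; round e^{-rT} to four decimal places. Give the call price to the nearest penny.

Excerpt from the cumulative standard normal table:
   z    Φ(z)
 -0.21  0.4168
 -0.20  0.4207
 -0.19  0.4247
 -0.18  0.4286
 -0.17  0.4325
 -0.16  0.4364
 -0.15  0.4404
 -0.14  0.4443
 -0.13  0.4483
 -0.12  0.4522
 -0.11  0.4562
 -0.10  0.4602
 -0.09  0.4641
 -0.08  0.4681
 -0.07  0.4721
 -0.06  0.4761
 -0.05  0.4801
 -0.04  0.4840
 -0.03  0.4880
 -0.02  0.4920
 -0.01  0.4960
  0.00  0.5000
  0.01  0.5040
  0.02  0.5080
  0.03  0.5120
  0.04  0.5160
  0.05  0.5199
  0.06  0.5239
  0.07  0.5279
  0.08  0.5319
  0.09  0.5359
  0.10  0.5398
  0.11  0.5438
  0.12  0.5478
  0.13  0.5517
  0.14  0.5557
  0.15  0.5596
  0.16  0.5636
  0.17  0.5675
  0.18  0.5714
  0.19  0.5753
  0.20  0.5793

£19.47

σ√T = 0.48·√0.5 = 0.3394
d₁ = [ln(146/149) + (0.033 + 0.48²/2)·0.5] / 0.3394 = [-0.0203 + 0.0741] / 0.3394 = 0.1584 → 0.16
d₂ = d₁ − σ√T = 0.1584 − 0.3394 = -0.1810 → -0.18
exp(−rT) = exp(−0.033·0.5) = 0.9836
N(d₁) = N(0.16) = 0.5636;  N(d₂) = N(-0.18) = 0.4286
C = 146·0.5636 − 149·0.9836·0.4286 = 82.2856 − 62.8141 = 19.4715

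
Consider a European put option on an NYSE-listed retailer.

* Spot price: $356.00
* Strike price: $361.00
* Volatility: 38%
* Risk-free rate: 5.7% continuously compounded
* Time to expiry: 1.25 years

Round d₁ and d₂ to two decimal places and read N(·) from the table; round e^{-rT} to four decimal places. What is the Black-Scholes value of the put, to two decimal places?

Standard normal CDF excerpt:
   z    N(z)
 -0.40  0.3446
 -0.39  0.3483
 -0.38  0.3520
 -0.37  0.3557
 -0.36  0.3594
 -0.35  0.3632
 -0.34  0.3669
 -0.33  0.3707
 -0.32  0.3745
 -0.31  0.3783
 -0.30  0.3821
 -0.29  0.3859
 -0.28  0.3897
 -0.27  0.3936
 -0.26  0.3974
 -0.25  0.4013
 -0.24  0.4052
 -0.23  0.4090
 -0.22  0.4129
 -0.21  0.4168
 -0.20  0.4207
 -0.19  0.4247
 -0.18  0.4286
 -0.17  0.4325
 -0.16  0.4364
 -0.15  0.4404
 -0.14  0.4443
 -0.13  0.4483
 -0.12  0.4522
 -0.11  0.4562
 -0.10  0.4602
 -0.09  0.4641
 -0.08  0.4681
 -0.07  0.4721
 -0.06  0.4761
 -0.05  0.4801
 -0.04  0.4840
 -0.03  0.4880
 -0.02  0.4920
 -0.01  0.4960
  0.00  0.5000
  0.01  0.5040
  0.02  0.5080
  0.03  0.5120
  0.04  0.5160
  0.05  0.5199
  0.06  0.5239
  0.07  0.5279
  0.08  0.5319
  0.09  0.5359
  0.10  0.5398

$49.51

σ√T = 0.38·√1.25 = 0.4249
d₁ = [ln(356/361) + (0.057 + ½·0.38²)·1.25] / (σ√T) = (-0.0139 + 0.1615) / 0.4249 = 0.3473 ⇒ 0.35
d₂ = 0.3473 − 0.4249 = -0.0775 ⇒ -0.08
exp(−rT) = exp(−0.057·1.25) = 0.9312
N(−d₂) = N(0.08) = 0.5319;  N(−d₁) = N(-0.35) = 0.3632
P = 361·0.9312·0.5319 − 356·0.3632 = 178.8052 − 129.2992 = 49.5060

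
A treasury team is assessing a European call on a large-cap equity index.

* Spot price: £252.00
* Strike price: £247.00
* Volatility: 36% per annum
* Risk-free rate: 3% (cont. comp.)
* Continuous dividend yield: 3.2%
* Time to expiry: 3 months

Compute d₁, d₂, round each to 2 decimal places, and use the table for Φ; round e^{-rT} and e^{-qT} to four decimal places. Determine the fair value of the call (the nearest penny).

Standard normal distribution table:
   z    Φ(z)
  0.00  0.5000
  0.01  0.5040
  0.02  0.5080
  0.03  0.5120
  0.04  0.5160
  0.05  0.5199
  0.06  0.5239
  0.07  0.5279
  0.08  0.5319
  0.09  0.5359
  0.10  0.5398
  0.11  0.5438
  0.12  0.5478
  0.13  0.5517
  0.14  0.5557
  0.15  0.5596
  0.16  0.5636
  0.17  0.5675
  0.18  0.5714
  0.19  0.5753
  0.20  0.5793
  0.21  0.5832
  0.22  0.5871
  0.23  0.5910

£20.28

T = 0.25;  σ√T = 0.1800
d₁ = [ln(252/247) + (0.03 − 0.032 + ½·0.36²)·0.25] / (σ√T) = (0.0200 + 0.0157) / 0.1800 = 0.1986 which rounds to 0.20
d₂ = 0.1986 − 0.1800 = 0.0186 which rounds to 0.02
e^(−qT) = e^(−0.032·0.25) = 0.9920;  e^(−rT) = e^(−0.03·0.25) = 0.9925
C = 252·0.9920·N(0.20) − 247·0.9925·N(0.02) = 252·0.9920·0.5793 − 247·0.9925·0.5080 = 144.8157 − 124.5349 = 20.2808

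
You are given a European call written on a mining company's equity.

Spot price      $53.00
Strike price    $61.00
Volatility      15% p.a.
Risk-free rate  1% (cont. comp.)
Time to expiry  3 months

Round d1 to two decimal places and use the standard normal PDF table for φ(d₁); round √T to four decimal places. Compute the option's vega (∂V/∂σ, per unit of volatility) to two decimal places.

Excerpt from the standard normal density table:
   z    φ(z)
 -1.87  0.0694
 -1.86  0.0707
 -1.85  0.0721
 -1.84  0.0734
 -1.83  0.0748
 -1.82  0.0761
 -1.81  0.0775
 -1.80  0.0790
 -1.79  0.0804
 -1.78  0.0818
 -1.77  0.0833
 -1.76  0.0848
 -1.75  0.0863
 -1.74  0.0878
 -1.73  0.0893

2.09

σ√T = 0.15 × 0.5000 = 0.0750
d₁ = [ln(53/61) + (0.01 + ½·0.15²)·0.25] / (σ√T) = (-0.1406 + 0.0053) / 0.0750 = -1.8036 ⇒ -1.80
√T = √0.25 = 0.5000
φ(d₁) = φ(-1.80) = 0.0790
vega = S·φ(d₁)·√T = 53·0.0790·0.5000 = 2.0935
(The put has the same vega.)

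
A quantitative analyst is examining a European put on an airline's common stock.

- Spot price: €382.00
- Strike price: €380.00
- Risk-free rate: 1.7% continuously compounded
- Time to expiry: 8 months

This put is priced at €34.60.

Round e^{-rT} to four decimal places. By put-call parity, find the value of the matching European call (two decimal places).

€40.89

exp(−rT) = exp(−0.017·0.6667) = 0.9887
Put-call parity: C − P = S − K·e^(−rT) = 382 − 380·0.9887 = 382 − 375.7060 = 6.2940
C = P + (C − P) = 34.60 + (6.2940) = 40.8940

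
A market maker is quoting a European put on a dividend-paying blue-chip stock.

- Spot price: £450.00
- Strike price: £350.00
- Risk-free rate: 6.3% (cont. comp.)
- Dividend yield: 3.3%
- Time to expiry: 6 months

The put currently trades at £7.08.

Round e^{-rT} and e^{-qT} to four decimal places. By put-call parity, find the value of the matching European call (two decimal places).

£110.55

exp(−qT) = exp(−0.033·0.5) = 0.9836;  exp(−rT) = exp(−0.063·0.5) = 0.9690
Put-call parity: C − P = S·e^(−qT) − K·e^(−rT) = 450·0.9836 − 350·0.9690 = 442.6200 − 339.1500 = 103.4700
C = P + (C − P) = 7.08 + (103.4700) = 110.5500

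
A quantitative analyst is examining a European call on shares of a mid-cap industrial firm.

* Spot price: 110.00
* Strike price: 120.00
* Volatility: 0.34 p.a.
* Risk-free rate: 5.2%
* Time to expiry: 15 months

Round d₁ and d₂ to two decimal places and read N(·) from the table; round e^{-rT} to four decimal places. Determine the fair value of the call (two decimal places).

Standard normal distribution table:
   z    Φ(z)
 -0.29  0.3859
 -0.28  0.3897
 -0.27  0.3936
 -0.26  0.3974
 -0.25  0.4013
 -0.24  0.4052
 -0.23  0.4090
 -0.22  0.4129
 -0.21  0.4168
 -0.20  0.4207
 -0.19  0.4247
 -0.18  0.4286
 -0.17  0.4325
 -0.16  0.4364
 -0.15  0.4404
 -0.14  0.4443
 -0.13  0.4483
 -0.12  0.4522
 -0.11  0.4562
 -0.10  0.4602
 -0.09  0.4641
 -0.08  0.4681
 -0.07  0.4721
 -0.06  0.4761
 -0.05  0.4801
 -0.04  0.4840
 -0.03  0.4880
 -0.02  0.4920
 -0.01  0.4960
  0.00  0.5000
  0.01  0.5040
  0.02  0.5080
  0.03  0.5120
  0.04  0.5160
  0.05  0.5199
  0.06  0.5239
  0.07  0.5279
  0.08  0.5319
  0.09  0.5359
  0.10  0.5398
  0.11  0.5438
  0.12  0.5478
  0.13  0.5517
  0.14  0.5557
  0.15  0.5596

15.56

σ√T = 0.34 × 1.1180 = 0.3801
ln(S/K) + (r + σ²/2)T = ln(110/120) + (0.052 + 0.34²/2)·1.25 = -0.0870 + 0.1373 = 0.0502
d₁ = 0.0502 / 0.3801 = 0.1322 which rounds to 0.13
d₂ = d₁ − σ√T = 0.1322 − 0.3801 = -0.2480 which rounds to -0.25
exp(−rT) = exp(−0.052·1.25) = 0.9371
N(d₁) = N(0.13) = 0.5517;  N(d₂) = N(-0.25) = 0.4013
C = 110·0.5517 − 120·0.9371·0.4013 = 60.6870 − 45.1270 = 15.5600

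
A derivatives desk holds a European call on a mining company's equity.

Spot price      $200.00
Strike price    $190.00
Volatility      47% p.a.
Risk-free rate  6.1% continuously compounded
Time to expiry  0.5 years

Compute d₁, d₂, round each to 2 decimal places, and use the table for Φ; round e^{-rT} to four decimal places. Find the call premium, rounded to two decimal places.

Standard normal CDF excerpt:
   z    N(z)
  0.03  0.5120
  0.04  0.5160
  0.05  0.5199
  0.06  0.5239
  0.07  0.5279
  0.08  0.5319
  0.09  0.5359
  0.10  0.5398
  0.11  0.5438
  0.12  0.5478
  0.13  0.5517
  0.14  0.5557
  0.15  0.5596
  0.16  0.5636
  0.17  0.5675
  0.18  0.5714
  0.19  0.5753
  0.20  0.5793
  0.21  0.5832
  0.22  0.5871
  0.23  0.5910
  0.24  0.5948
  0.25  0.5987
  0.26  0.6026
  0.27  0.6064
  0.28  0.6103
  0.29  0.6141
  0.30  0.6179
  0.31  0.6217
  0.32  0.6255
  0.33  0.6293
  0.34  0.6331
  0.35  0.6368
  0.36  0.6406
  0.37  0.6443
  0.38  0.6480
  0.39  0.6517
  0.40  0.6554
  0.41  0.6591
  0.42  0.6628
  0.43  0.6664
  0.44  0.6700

$33.79

σ√T = 0.47·√0.5 = 0.3323
d₁ = [ln(200/190) + (0.061 + 0.47²/2)·0.5] / 0.3323 = [0.0513 + 0.0857] / 0.3323 = 0.4123 ⇒ 0.41
d₂ = d₁ − σ√T = 0.4123 − 0.3323 = 0.0799 ⇒ 0.08
exp(−rT) = exp(−0.061·0.5) = 0.9700
N(d₁) = N(0.41) = 0.6591;  N(d₂) = N(0.08) = 0.5319
C = 200·0.6591 − 190·0.9700·0.5319 = 131.8200 − 98.0292 = 33.7908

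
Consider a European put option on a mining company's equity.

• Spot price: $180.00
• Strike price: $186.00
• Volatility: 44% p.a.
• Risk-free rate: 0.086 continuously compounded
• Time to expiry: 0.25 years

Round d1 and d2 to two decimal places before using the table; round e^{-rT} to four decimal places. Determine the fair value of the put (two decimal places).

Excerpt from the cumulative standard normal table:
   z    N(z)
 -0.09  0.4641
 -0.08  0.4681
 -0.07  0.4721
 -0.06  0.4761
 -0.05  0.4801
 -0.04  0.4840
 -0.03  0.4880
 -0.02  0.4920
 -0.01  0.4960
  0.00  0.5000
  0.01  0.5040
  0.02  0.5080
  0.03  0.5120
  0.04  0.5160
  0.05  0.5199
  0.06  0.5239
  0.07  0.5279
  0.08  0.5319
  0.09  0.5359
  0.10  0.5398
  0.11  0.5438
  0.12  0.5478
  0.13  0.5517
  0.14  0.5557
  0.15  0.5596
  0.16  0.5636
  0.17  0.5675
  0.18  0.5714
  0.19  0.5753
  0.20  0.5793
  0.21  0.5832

σ√T = 0.44·√0.25 = 0.2200
d₁ = [ln(180/186) + (0.086 + 0.44²/2)·0.25] / 0.2200 = [-0.0328 + 0.0457] / 0.2200 = 0.0587 ≈ 0.06
d₂ = d₁ − σ√T = 0.0587 − 0.2200 = -0.1613 ≈ -0.16
e^(−rT) = e^(−0.086·0.25) = 0.9787
P = 186·0.9787·N(0.16) − 180·N(-0.06) = 186·0.9787·0.5636 − 180·0.4761 = 102.5967 − 85.6980 = 16.8987

$16.90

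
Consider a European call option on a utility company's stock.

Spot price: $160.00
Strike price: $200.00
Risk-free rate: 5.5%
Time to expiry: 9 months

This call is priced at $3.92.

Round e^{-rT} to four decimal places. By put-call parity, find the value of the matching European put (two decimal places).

exp(−rT) = exp(−0.055·0.75) = 0.9596
Put-call parity: C − P = S − K·e^(−rT) = 160 − 200·0.9596 = 160 − 191.9200 = -31.9200
P = C − (C − P) = 3.92 − (-31.9200) = 35.8400

$35.84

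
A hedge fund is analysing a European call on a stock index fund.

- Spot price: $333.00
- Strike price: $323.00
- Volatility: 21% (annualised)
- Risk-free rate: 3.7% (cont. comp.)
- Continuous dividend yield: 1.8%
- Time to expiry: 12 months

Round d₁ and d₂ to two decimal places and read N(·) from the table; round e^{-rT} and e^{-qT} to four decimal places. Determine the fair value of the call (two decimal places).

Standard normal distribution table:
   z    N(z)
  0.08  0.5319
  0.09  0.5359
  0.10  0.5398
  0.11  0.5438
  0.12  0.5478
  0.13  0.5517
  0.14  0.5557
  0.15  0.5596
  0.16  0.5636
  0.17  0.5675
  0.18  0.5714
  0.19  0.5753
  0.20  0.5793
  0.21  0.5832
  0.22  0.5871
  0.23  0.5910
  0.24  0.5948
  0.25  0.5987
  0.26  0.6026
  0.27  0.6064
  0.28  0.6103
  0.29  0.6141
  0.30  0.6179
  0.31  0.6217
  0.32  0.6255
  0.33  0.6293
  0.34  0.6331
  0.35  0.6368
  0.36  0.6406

σ√T = 0.21 × 1.0000 = 0.2100
d₁ = [ln(333/323) + (0.037 − 0.018 + 0.21²/2)·1] / 0.2100 = [0.0305 + 0.0410] / 0.2100 = 0.3407 ≈ 0.34
d₂ = d₁ − σ√T = 0.3407 − 0.2100 = 0.1307 ≈ 0.13
e^(−qT) = e^(−0.018·1) = 0.9822;  e^(−rT) = e^(−0.037·1) = 0.9637
C = 333·0.9822·N(0.34) − 323·0.9637·N(0.13) = 333·0.9822·0.6331 − 323·0.9637·0.5517 = 207.0697 − 171.7305 = 35.3392

$35.34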